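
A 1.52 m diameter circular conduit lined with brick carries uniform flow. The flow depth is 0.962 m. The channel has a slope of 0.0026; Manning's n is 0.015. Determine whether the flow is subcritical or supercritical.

For a circular section of diameter D = 1.52 m at depth y = 0.962 m, the central angle is θ = 2 arccos(1 − 2y/D) = 3.68 rad. Then A = (D²/8)(θ − sin θ) = 1.211 m² and P = Dθ/2 = 2.797 m.
Hydraulic radius R = A/P = 1.211/2.797 = 0.4329 m.
V = (1/n) R^(2/3) √S = (1/0.015) × 0.4329^(2/3) × √0.0026 = 1.945 m/s. Hydraulic depth D_h = A/T = 1.211/1.465 = 0.8262 m.
Froude number Fr = V/√(g·D_h) = 1.945/√(9.81×0.8262) = 0.683, which is less than 1, so the flow is subcritical.

subcritical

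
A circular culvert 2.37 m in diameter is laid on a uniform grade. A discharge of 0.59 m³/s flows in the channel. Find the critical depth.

y_c = 0.34 m

At critical depth, Q² T / (g A³) = 1, i.e. A³/T = Q²/g = 0.59²/9.81 = 0.03548.
At y = 0.26 m: A³/T = 0.01228 — too small.
At y = 0.405 m: A³/T = 0.0705 — too large.
At y = 0.34 m: A³/T = 0.03541 — matches.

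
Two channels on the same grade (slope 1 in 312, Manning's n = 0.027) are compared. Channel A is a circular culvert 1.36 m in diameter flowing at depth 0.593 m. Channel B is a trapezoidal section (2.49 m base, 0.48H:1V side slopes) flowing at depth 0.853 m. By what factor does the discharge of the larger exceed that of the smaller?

Channel A: For a circular section of diameter D = 1.36 m at depth y = 0.593 m, the central angle is θ = 2 arccos(1 − 2y/D) = 2.885 rad. Then A = (D²/8)(θ − sin θ) = 0.6083 m² and P = Dθ/2 = 1.962 m. Hydraulic radius R = A/P = 0.6083/1.962 = 0.3101 m. Q_A = (1/0.027)·0.6083·0.3101^(2/3)·√0.003205 = 0.5844 m³/s.
Channel B: With bottom width b = 2.49 m and side slope z = 0.48: A = (b + zy)y = (2.49 + 0.48×0.853)×0.853 = 2.473 m²; P = b + 2y√(1+z²) = 2.49 + 2×0.853×1.109 = 4.382 m. Hydraulic radius R = A/P = 2.473/4.382 = 0.5644 m. Q_B = (1/0.027)·2.473·0.5644^(2/3)·√0.003205 = 3.542 m³/s.
The larger discharge is 3.542 m³/s and the smaller is 0.5844 m³/s; the ratio is 6.06.

6.06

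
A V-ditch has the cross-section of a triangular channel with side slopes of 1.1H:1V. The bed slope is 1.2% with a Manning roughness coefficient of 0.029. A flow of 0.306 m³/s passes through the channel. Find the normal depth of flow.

Manning's equation rearranged: A R^(2/3) = nQ / (1·√S) = 0.029 × 0.306 / (√0.012) = 0.08101.
Try y = 0.369 m: A R^(2/3) = 0.03971 — too small.
Try y = 0.606 m: A R^(2/3) = 0.1491 — too large.
Try y = 0.482 m: A R^(2/3) = 0.08096 — ≈ 0.08101.

y_n = 0.482 m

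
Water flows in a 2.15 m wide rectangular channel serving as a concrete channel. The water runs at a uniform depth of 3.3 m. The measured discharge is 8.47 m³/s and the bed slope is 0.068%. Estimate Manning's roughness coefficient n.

n = 0.019

Flow area A = b·y = 2.15 × 3.3 = 7.095 m². Wetted perimeter P = b + 2y = 2.15 + 2×3.3 = 8.75 m.
Hydraulic radius R = A/P = 7.095/8.75 = 0.8109 m.
Rearranging Manning's equation: n = (1/Q) A R^(2/3) S^(1/2) = (1/8.47) × 7.095 × 0.8109^(2/3) × √0.00068 = 0.019.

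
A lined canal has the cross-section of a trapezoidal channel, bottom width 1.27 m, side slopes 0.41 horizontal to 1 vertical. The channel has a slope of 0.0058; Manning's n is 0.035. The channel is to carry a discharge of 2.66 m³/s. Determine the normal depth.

Manning's equation rearranged: A R^(2/3) = nQ / (1·√S) = 0.035 × 2.66 / (√0.0058) = 1.222.
Try y = 1.4 m: A R^(2/3) = 1.838 — too large.
Try y = 0.869 m: A R^(2/3) = 0.8285 — too small.
Try y = 1.1 m: A R^(2/3) = 1.223 — ≈ 1.222.

y_n = 1.1 m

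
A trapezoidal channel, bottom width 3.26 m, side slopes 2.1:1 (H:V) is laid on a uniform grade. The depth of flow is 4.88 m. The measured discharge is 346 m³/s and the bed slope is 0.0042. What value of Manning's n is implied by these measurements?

n = 0.023

With bottom width b = 3.26 m and side slope z = 2.1: A = (b + zy)y = (3.26 + 2.1×4.88)×4.88 = 65.92 m²; P = b + 2y√(1+z²) = 3.26 + 2×4.88×2.326 = 25.96 m.
Hydraulic radius R = A/P = 65.92/25.96 = 2.539 m.
Rearranging Manning's equation: n = (1/Q) A R^(2/3) S^(1/2) = (1/346) × 65.92 × 2.539^(2/3) × √0.0042 = 0.023.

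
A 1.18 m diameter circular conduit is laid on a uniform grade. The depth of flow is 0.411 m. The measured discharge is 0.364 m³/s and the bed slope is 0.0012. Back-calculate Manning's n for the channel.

n = 0.012

For a circular section of diameter D = 1.18 m at depth y = 0.411 m, the central angle is θ = 2 arccos(1 − 2y/D) = 2.525 rad. Then A = (D²/8)(θ − sin θ) = 0.3389 m² and P = Dθ/2 = 1.49 m.
Hydraulic radius R = A/P = 0.3389/1.49 = 0.2275 m.
Rearranging Manning's equation: n = (1/Q) A R^(2/3) S^(1/2) = (1/0.364) × 0.3389 × 0.2275^(2/3) × √0.0012 = 0.012.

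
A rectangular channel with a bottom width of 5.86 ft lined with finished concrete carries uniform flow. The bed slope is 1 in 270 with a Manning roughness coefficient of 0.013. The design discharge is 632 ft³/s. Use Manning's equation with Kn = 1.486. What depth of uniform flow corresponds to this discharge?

Manning's equation rearranged: A R^(2/3) = nQ / (1.486·√S) = 0.013 × 632 / (1.486 × √0.003704) = 90.85.
At y = 10.9 ft: A R^(2/3) = 111.6 — too large.
At y = 8.06 ft: A R^(2/3) = 78.65 — too small.
At y = 9.12 ft: A R^(2/3) = 90.88 — ≈ 90.85.

y_n = 9.12 ft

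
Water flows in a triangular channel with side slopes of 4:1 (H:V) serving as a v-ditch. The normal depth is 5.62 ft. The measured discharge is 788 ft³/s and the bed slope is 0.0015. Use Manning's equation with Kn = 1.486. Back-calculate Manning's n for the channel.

For a triangular section with side slope z = 4: A = zy² = 4×5.62² = 126.3 ft²; P = 2y√(1+z²) = 2×5.62×4.123 = 46.34 ft.
Hydraulic radius R = A/P = 126.3/46.34 = 2.726 ft.
Rearranging Manning's equation: n = (1.486/Q) A R^(2/3) S^(1/2) = (1.486/788) × 126.3 × 2.726^(2/3) × √0.0015 = 0.018.

n = 0.018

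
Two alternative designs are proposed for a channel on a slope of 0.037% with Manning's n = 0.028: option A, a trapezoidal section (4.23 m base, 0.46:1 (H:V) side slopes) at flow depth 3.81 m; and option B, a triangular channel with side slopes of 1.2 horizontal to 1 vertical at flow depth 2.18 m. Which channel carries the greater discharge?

channel A

Channel A: With bottom width b = 4.23 m and side slope z = 0.46: A = (b + zy)y = (4.23 + 0.46×3.81)×3.81 = 22.79 m²; P = b + 2y√(1+z²) = 4.23 + 2×3.81×1.101 = 12.62 m. Hydraulic radius R = A/P = 22.79/12.62 = 1.807 m. Q_A = (1/0.028)·22.79·1.807^(2/3)·√0.00037 = 23.23 m³/s.
Channel B: For a triangular section with side slope z = 1.2: A = zy² = 1.2×2.18² = 5.703 m²; P = 2y√(1+z²) = 2×2.18×1.562 = 6.811 m. Hydraulic radius R = A/P = 5.703/6.811 = 0.8374 m. Q_B = (1/0.028)·5.703·0.8374^(2/3)·√0.00037 = 3.481 m³/s.
Q_A = 23.23 m³/s vs Q_B = 3.481 m³/s, so channel A carries more.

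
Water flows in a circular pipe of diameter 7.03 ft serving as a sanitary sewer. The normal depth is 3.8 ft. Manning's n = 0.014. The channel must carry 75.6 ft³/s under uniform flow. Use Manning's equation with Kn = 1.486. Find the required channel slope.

S = 0.00049

For a circular section of diameter D = 7.03 ft at depth y = 3.8 ft, the central angle is θ = 2 arccos(1 − 2y/D) = 3.304 rad. Then A = (D²/8)(θ − sin θ) = 21.41 ft² and P = Dθ/2 = 11.61 ft.
Hydraulic radius R = A/P = 21.41/11.61 = 1.843 ft.
From Manning's equation, S = [nQ / (1.486 A R^(2/3))]² = [0.014 × 75.6 / (1.486 × 21.41 × 1.843^(2/3))]² = 0.00049.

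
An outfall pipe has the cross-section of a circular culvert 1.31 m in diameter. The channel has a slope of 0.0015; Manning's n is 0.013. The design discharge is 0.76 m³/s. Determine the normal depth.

Manning's equation rearranged: A R^(2/3) = nQ / (1·√S) = 0.013 × 0.76 / (√0.0015) = 0.2551.
At y = 0.678 m: A R^(2/3) = 0.3394 — too large.
At y = 0.575 m: A R^(2/3) = 0.2552 — matches.

y_n = 0.575 m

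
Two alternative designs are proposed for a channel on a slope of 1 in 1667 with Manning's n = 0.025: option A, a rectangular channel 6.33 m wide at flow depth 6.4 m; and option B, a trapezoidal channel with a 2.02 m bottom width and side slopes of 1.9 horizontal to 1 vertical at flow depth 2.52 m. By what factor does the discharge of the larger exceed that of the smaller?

3.21

Channel A: Flow area A = b·y = 6.33 × 6.4 = 40.51 m². Wetted perimeter P = b + 2y = 6.33 + 2×6.4 = 19.13 m. Hydraulic radius R = A/P = 40.51/19.13 = 2.118 m. Q_A = (1/0.025)·40.51·2.118^(2/3)·√0.0005999 = 65.45 m³/s.
Channel B: With bottom width b = 2.02 m and side slope z = 1.9: A = (b + zy)y = (2.02 + 1.9×2.52)×2.52 = 17.16 m²; P = b + 2y√(1+z²) = 2.02 + 2×2.52×2.147 = 12.84 m. Hydraulic radius R = A/P = 17.16/12.84 = 1.336 m. Q_B = (1/0.025)·17.16·1.336^(2/3)·√0.0005999 = 20.39 m³/s.
The larger discharge is 65.45 m³/s and the smaller is 20.39 m³/s; the ratio is 3.21.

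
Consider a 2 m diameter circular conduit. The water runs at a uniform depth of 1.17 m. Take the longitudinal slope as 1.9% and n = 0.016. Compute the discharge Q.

Q = 11 m³/s

For a circular section of diameter D = 2 m at depth y = 1.17 m, the central angle is θ = 2 arccos(1 − 2y/D) = 3.483 rad. Then A = (D²/8)(θ − sin θ) = 1.909 m² and P = Dθ/2 = 3.483 m.
Hydraulic radius R = A/P = 1.909/3.483 = 0.5481 m.
Manning's equation: Q = (1/n) A R^(2/3) S^(1/2) = (1/0.016) × 1.909 × 0.5481^(2/3) × 0.019^(1/2) = 11 m³/s.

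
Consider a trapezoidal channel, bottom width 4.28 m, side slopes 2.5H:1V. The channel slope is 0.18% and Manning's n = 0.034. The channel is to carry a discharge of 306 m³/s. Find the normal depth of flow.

Manning's equation rearranged: A R^(2/3) = nQ / (1·√S) = 0.034 × 306 / (√0.0018) = 245.2.
Trying y = 4.34 m: A R^(2/3) = 116.9 — short.
Trying y = 6.74 m: A R^(2/3) = 328.9 — over.
Trying y = 5.96 m: A R^(2/3) = 245.3 — ≈ 245.2.

y_n = 5.96 m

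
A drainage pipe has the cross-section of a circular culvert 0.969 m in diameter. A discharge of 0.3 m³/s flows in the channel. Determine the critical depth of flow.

At critical depth, Q² T / (g A³) = 1, i.e. A³/T = Q²/g = 0.3²/9.81 = 0.009174.
Try y = 0.277 m: A³/T = 0.006015 — short.
Try y = 0.309 m: A³/T = 0.009189 — matches.

y_c = 0.309 m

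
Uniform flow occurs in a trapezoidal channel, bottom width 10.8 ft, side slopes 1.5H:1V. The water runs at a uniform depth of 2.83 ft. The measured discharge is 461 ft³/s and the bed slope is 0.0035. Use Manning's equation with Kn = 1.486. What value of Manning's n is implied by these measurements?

With bottom width b = 10.8 ft and side slope z = 1.5: A = (b + zy)y = (10.8 + 1.5×2.83)×2.83 = 42.58 ft²; P = b + 2y√(1+z²) = 10.8 + 2×2.83×1.803 = 21 ft.
Hydraulic radius R = A/P = 42.58/21 = 2.027 ft.
Rearranging Manning's equation: n = (1.486/Q) A R^(2/3) S^(1/2) = (1.486/461) × 42.58 × 2.027^(2/3) × √0.0035 = 0.013.

n = 0.013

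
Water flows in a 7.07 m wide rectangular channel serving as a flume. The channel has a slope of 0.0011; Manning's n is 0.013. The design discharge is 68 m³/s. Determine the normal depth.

y_n = 2.8 m

Manning's equation rearranged: A R^(2/3) = nQ / (1·√S) = 0.013 × 68 / (√0.0011) = 26.65.
At y = 3.06 m: A R^(2/3) = 30.09 — over.
At y = 2.2 m: A R^(2/3) = 19.06 — short.
At y = 2.8 m: A R^(2/3) = 26.65 — matches.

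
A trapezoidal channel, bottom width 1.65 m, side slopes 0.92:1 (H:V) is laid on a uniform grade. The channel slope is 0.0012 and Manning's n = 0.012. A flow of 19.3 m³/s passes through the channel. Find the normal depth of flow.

y_n = 1.97 m

Manning's equation rearranged: A R^(2/3) = nQ / (1·√S) = 0.012 × 19.3 / (√0.0012) = 6.686.
Trying y = 2.44 m: A R^(2/3) = 10.42 — over.
Trying y = 1.4 m: A R^(2/3) = 3.408 — short.
Trying y = 1.97 m: A R^(2/3) = 6.702 — matches.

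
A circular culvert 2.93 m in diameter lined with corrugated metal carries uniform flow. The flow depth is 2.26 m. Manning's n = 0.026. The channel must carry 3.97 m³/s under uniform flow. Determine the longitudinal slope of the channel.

S = 0.000401

For a circular section of diameter D = 2.93 m at depth y = 2.26 m, the central angle is θ = 2 arccos(1 − 2y/D) = 4.289 rad. Then A = (D²/8)(θ − sin θ) = 5.581 m² and P = Dθ/2 = 6.283 m.
Hydraulic radius R = A/P = 5.581/6.283 = 0.8882 m.
From Manning's equation, S = [nQ / (1 A R^(2/3))]² = [0.026 × 3.97 / (1 × 5.581 × 0.8882^(2/3))]² = 0.000401.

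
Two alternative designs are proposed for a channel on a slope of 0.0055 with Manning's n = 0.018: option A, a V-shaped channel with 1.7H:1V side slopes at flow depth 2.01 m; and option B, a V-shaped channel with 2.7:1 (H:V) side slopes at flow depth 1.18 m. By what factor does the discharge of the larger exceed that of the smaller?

2.46

Channel A: For a triangular section with side slope z = 1.7: A = zy² = 1.7×2.01² = 6.868 m²; P = 2y√(1+z²) = 2×2.01×1.972 = 7.929 m. Hydraulic radius R = A/P = 6.868/7.929 = 0.8662 m. Q_A = (1/0.018)·6.868·0.8662^(2/3)·√0.0055 = 25.71 m³/s.
Channel B: For a triangular section with side slope z = 2.7: A = zy² = 2.7×1.18² = 3.759 m²; P = 2y√(1+z²) = 2×1.18×2.879 = 6.795 m. Hydraulic radius R = A/P = 3.759/6.795 = 0.5533 m. Q_B = (1/0.018)·3.759·0.5533^(2/3)·√0.0055 = 10.44 m³/s.
The larger discharge is 25.71 m³/s and the smaller is 10.44 m³/s; the ratio is 2.46.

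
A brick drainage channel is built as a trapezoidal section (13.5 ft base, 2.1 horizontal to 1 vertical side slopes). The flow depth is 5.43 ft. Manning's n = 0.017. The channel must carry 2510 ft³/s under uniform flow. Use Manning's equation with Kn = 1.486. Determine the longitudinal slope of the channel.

With bottom width b = 13.5 ft and side slope z = 2.1: A = (b + zy)y = (13.5 + 2.1×5.43)×5.43 = 135.2 ft²; P = b + 2y√(1+z²) = 13.5 + 2×5.43×2.326 = 38.76 ft.
Hydraulic radius R = A/P = 135.2/38.76 = 3.489 ft.
From Manning's equation, S = [nQ / (1.486 A R^(2/3))]² = [0.017 × 2510 / (1.486 × 135.2 × 3.489^(2/3))]² = 0.00852.

S = 0.00852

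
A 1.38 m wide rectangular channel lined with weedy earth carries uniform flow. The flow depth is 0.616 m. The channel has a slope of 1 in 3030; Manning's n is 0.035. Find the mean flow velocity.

Flow area A = b·y = 1.38 × 0.616 = 0.8501 m². Wetted perimeter P = b + 2y = 1.38 + 2×0.616 = 2.612 m.
Hydraulic radius R = A/P = 0.8501/2.612 = 0.3255 m.
From Manning's equation, V = (1/n) R^(2/3) S^(1/2) = (1/0.035) × 0.3255^(2/3) × 0.00033^(1/2) = 0.246 m/s.

V = 0.246 m/s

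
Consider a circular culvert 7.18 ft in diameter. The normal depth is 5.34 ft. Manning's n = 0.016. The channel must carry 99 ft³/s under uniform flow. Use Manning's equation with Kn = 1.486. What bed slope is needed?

For a circular section of diameter D = 7.18 ft at depth y = 5.34 ft, the central angle is θ = 2 arccos(1 − 2y/D) = 4.16 rad. Then A = (D²/8)(θ − sin θ) = 32.29 ft² and P = Dθ/2 = 14.93 ft.
Hydraulic radius R = A/P = 32.29/14.93 = 2.162 ft.
From Manning's equation, S = [nQ / (1.486 A R^(2/3))]² = [0.016 × 99 / (1.486 × 32.29 × 2.162^(2/3))]² = 0.00039.

S = 0.00039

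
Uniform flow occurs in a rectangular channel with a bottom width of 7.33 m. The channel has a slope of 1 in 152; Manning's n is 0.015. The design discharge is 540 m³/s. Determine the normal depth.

Manning's equation rearranged: A R^(2/3) = nQ / (1·√S) = 0.015 × 540 / (√0.006579) = 99.86.
At y = 8.45 m: A R^(2/3) = 115.8 — over.
At y = 7.48 m: A R^(2/3) = 99.91 — matches.

y_n = 7.48 m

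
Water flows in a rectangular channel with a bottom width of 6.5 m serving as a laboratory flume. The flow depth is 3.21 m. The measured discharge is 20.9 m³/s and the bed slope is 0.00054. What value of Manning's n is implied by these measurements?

n = 0.0319

Flow area A = b·y = 6.5 × 3.21 = 20.86 m². Wetted perimeter P = b + 2y = 6.5 + 2×3.21 = 12.92 m.
Hydraulic radius R = A/P = 20.86/12.92 = 1.615 m.
Rearranging Manning's equation: n = (1/Q) A R^(2/3) S^(1/2) = (1/20.9) × 20.86 × 1.615^(2/3) × √0.00054 = 0.0319.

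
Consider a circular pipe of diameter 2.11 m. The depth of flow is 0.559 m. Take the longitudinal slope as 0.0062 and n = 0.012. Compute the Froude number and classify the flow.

supercritical

For a circular section of diameter D = 2.11 m at depth y = 0.559 m, the central angle is θ = 2 arccos(1 − 2y/D) = 2.163 rad. Then A = (D²/8)(θ − sin θ) = 0.7417 m² and P = Dθ/2 = 2.282 m.
Hydraulic radius R = A/P = 0.7417/2.282 = 0.3251 m.
V = (1/n) R^(2/3) √S = (1/0.012) × 0.3251^(2/3) × √0.0062 = 3.102 m/s. Hydraulic depth D_h = A/T = 0.7417/1.862 = 0.3983 m.
Froude number Fr = V/√(g·D_h) = 3.102/√(9.81×0.3983) = 1.57, which is greater than 1, so the flow is supercritical.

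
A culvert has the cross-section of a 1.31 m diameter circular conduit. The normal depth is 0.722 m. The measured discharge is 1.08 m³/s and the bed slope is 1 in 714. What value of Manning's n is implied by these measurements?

For a circular section of diameter D = 1.31 m at depth y = 0.722 m, the central angle is θ = 2 arccos(1 − 2y/D) = 3.347 rad. Then A = (D²/8)(θ − sin θ) = 0.7615 m² and P = Dθ/2 = 2.192 m.
Hydraulic radius R = A/P = 0.7615/2.192 = 0.3474 m.
Rearranging Manning's equation: n = (1/Q) A R^(2/3) S^(1/2) = (1/1.08) × 0.7615 × 0.3474^(2/3) × √0.001401 = 0.013.

n = 0.013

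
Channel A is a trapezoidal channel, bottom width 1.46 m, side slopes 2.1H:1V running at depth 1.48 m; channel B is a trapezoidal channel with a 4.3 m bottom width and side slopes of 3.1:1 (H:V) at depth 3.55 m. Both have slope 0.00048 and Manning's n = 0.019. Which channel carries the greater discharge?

channel B

Channel A: With bottom width b = 1.46 m and side slope z = 2.1: A = (b + zy)y = (1.46 + 2.1×1.48)×1.48 = 6.761 m²; P = b + 2y√(1+z²) = 1.46 + 2×1.48×2.326 = 8.345 m. Hydraulic radius R = A/P = 6.761/8.345 = 0.8102 m. Q_A = (1/0.019)·6.761·0.8102^(2/3)·√0.00048 = 6.775 m³/s.
Channel B: With bottom width b = 4.3 m and side slope z = 3.1: A = (b + zy)y = (4.3 + 3.1×3.55)×3.55 = 54.33 m²; P = b + 2y√(1+z²) = 4.3 + 2×3.55×3.257 = 27.43 m. Hydraulic radius R = A/P = 54.33/27.43 = 1.981 m. Q_B = (1/0.019)·54.33·1.981^(2/3)·√0.00048 = 98.82 m³/s.
Q_A = 6.775 m³/s vs Q_B = 98.82 m³/s, so channel B carries more.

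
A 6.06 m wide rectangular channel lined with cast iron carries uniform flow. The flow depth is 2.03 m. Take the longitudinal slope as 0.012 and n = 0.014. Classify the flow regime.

supercritical

Flow area A = b·y = 6.06 × 2.03 = 12.3 m². Wetted perimeter P = b + 2y = 6.06 + 2×2.03 = 10.12 m.
Hydraulic radius R = A/P = 12.3/10.12 = 1.216 m.
V = (1/n) R^(2/3) √S = (1/0.014) × 1.216^(2/3) × √0.012 = 8.912 m/s. Hydraulic depth D_h = A/T = 12.3/6.06 = 2.03 m.
Froude number Fr = V/√(g·D_h) = 8.912/√(9.81×2.03) = 2, which is greater than 1, so the flow is supercritical.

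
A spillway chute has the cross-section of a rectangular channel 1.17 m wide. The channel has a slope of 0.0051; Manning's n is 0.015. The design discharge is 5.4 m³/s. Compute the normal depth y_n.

y_n = 1.69 m

Manning's equation rearranged: A R^(2/3) = nQ / (1·√S) = 0.015 × 5.4 / (√0.0051) = 1.134.
Trying y = 1.84 m: A R^(2/3) = 1.253 — over.
Trying y = 1.69 m: A R^(2/3) = 1.134 — close enough.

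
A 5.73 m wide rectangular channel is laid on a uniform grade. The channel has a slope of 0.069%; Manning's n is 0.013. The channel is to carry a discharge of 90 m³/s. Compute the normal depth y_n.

y_n = 5.17 m

Manning's equation rearranged: A R^(2/3) = nQ / (1·√S) = 0.013 × 90 / (√0.00069) = 44.54.
Try y = 5.65 m: A R^(2/3) = 49.68 — too large.
Try y = 3.83 m: A R^(2/3) = 30.51 — too small.
Try y = 5.17 m: A R^(2/3) = 44.54 — close enough.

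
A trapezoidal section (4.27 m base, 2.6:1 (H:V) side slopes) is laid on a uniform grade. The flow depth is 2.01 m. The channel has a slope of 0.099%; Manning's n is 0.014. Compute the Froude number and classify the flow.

subcritical

With bottom width b = 4.27 m and side slope z = 2.6: A = (b + zy)y = (4.27 + 2.6×2.01)×2.01 = 19.09 m²; P = b + 2y√(1+z²) = 4.27 + 2×2.01×2.786 = 15.47 m.
Hydraulic radius R = A/P = 19.09/15.47 = 1.234 m.
V = (1/n) R^(2/3) √S = (1/0.014) × 1.234^(2/3) × √0.00099 = 2.586 m/s. Hydraulic depth D_h = A/T = 19.09/14.72 = 1.296 m.
Froude number Fr = V/√(g·D_h) = 2.586/√(9.81×1.296) = 0.725, which is less than 1, so the flow is subcritical.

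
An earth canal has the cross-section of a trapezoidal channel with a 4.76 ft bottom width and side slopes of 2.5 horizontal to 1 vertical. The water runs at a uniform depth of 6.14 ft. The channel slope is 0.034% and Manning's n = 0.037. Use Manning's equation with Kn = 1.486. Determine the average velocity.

With bottom width b = 4.76 ft and side slope z = 2.5: A = (b + zy)y = (4.76 + 2.5×6.14)×6.14 = 123.5 ft²; P = b + 2y√(1+z²) = 4.76 + 2×6.14×2.693 = 37.82 ft.
Hydraulic radius R = A/P = 123.5/37.82 = 3.264 ft.
From Manning's equation, V = (1.486/n) R^(2/3) S^(1/2) = (1.486/0.037) × 3.264^(2/3) × 0.00034^(1/2) = 1.63 ft/s.

V = 1.63 ft/s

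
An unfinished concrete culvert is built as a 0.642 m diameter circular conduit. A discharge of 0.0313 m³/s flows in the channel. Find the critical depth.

y_c = 0.109 m

At critical depth, Q² T / (g A³) = 1, i.e. A³/T = Q²/g = 0.0313²/9.81 = 0.00009987.
Try y = 0.122 m: A³/T = 0.000156 — too large.
Try y = 0.09 m: A³/T = 0.00004716 — too small.
Try y = 0.109 m: A³/T = 0.0001002 — matches.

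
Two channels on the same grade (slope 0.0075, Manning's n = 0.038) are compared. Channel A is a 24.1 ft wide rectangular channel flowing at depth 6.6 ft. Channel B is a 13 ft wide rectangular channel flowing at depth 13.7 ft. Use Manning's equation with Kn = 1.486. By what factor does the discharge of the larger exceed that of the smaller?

Channel A: Flow area A = b·y = 24.1 × 6.6 = 159.1 ft². Wetted perimeter P = b + 2y = 24.1 + 2×6.6 = 37.3 ft. Hydraulic radius R = A/P = 159.1/37.3 = 4.264 ft. Q_A = (1.486/0.038)·159.1·4.264^(2/3)·√0.0075 = 1417 ft³/s.
Channel B: Flow area A = b·y = 13 × 13.7 = 178.1 ft². Wetted perimeter P = b + 2y = 13 + 2×13.7 = 40.4 ft. Hydraulic radius R = A/P = 178.1/40.4 = 4.408 ft. Q_B = (1.486/0.038)·178.1·4.408^(2/3)·√0.0075 = 1622 ft³/s.
The larger discharge is 1622 ft³/s and the smaller is 1417 ft³/s; the ratio is 1.14.

1.14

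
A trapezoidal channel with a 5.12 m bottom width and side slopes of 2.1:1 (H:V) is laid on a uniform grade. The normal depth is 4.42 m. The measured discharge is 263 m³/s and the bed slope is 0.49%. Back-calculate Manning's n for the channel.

With bottom width b = 5.12 m and side slope z = 2.1: A = (b + zy)y = (5.12 + 2.1×4.42)×4.42 = 63.66 m²; P = b + 2y√(1+z²) = 5.12 + 2×4.42×2.326 = 25.68 m.
Hydraulic radius R = A/P = 63.66/25.68 = 2.479 m.
Rearranging Manning's equation: n = (1/Q) A R^(2/3) S^(1/2) = (1/263) × 63.66 × 2.479^(2/3) × √0.0049 = 0.031.

n = 0.031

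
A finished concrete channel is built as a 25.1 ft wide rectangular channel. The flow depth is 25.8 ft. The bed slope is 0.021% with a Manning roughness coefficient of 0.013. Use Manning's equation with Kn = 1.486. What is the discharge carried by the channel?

Flow area A = b·y = 25.1 × 25.8 = 647.6 ft². Wetted perimeter P = b + 2y = 25.1 + 2×25.8 = 76.7 ft.
Hydraulic radius R = A/P = 647.6/76.7 = 8.443 ft.
Manning's equation: Q = (1.486/n) A R^(2/3) S^(1/2) = (1.486/0.013) × 647.6 × 8.443^(2/3) × 0.00021^(1/2) = 4450 ft³/s.

Q = 4450 ft³/s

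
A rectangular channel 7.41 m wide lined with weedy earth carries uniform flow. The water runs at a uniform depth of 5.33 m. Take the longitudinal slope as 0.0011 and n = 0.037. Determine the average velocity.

V = 1.51 m/s

Flow area A = b·y = 7.41 × 5.33 = 39.5 m². Wetted perimeter P = b + 2y = 7.41 + 2×5.33 = 18.07 m.
Hydraulic radius R = A/P = 39.5/18.07 = 2.186 m.
From Manning's equation, V = (1/n) R^(2/3) S^(1/2) = (1/0.037) × 2.186^(2/3) × 0.0011^(1/2) = 1.51 m/s.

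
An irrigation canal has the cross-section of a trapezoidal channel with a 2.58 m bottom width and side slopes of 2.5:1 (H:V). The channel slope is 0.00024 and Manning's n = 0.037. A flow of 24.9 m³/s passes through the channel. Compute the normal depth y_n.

Manning's equation rearranged: A R^(2/3) = nQ / (1·√S) = 0.037 × 24.9 / (√0.00024) = 59.47.
Trying y = 3.93 m: A R^(2/3) = 78.76 — too large.
Trying y = 2.64 m: A R^(2/3) = 30.95 — too small.
Trying y = 3.49 m: A R^(2/3) = 59.37 — matches.

y_n = 3.49 m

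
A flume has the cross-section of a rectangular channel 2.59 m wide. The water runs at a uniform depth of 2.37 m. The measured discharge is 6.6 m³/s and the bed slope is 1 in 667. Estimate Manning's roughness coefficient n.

Flow area A = b·y = 2.59 × 2.37 = 6.138 m². Wetted perimeter P = b + 2y = 2.59 + 2×2.37 = 7.33 m.
Hydraulic radius R = A/P = 6.138/7.33 = 0.8374 m.
Rearranging Manning's equation: n = (1/Q) A R^(2/3) S^(1/2) = (1/6.6) × 6.138 × 0.8374^(2/3) × √0.001499 = 0.032.

n = 0.032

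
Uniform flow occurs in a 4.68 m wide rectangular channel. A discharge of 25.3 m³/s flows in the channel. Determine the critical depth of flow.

For a rectangular channel, critical depth y_c = (q²/g)^(1/3) where q = Q/b = 25.3/4.68 = 5.406 m²/s.
So y_c = (5.406²/9.81)^(1/3) = 1.44 m.

y_c = 1.44 m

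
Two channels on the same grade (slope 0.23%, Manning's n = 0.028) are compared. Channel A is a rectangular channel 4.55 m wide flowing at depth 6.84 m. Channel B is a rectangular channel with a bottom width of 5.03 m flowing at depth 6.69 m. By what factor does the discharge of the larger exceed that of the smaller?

1.13

Channel A: Flow area A = b·y = 4.55 × 6.84 = 31.12 m². Wetted perimeter P = b + 2y = 4.55 + 2×6.84 = 18.23 m. Hydraulic radius R = A/P = 31.12/18.23 = 1.707 m. Q_A = (1/0.028)·31.12·1.707^(2/3)·√0.0023 = 76.14 m³/s.
Channel B: Flow area A = b·y = 5.03 × 6.69 = 33.65 m². Wetted perimeter P = b + 2y = 5.03 + 2×6.69 = 18.41 m. Hydraulic radius R = A/P = 33.65/18.41 = 1.828 m. Q_B = (1/0.028)·33.65·1.828^(2/3)·√0.0023 = 86.16 m³/s.
The larger discharge is 86.16 m³/s and the smaller is 76.14 m³/s; the ratio is 1.13.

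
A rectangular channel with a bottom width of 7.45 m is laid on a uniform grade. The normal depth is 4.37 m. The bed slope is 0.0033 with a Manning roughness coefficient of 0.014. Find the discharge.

Q = 213 m³/s

Flow area A = b·y = 7.45 × 4.37 = 32.56 m². Wetted perimeter P = b + 2y = 7.45 + 2×4.37 = 16.19 m.
Hydraulic radius R = A/P = 32.56/16.19 = 2.011 m.
Manning's equation: Q = (1/n) A R^(2/3) S^(1/2) = (1/0.014) × 32.56 × 2.011^(2/3) × 0.0033^(1/2) = 213 m³/s.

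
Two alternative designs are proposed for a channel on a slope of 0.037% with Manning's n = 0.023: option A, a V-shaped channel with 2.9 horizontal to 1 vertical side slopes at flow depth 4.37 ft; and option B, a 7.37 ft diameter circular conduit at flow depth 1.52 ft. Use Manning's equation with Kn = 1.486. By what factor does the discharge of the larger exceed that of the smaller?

15

Channel A: For a triangular section with side slope z = 2.9: A = zy² = 2.9×4.37² = 55.38 ft²; P = 2y√(1+z²) = 2×4.37×3.068 = 26.81 ft. Hydraulic radius R = A/P = 55.38/26.81 = 2.066 ft. Q_A = (1.486/0.023)·55.38·2.066^(2/3)·√0.00037 = 111.6 ft³/s.
Channel B: For a circular section of diameter D = 7.37 ft at depth y = 1.52 ft, the central angle is θ = 2 arccos(1 − 2y/D) = 1.886 rad. Then A = (D²/8)(θ − sin θ) = 6.347 ft² and P = Dθ/2 = 6.949 ft. Hydraulic radius R = A/P = 6.347/6.949 = 0.9134 ft. Q_B = (1.486/0.023)·6.347·0.9134^(2/3)·√0.00037 = 7.425 ft³/s.
The larger discharge is 111.6 ft³/s and the smaller is 7.425 ft³/s; the ratio is 15.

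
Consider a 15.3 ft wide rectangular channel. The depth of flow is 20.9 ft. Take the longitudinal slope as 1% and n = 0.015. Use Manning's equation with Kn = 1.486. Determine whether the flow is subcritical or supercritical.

supercritical

Flow area A = b·y = 15.3 × 20.9 = 319.8 ft². Wetted perimeter P = b + 2y = 15.3 + 2×20.9 = 57.1 ft.
Hydraulic radius R = A/P = 319.8/57.1 = 5.6 ft.
V = (1.486/n) R^(2/3) √S = (1.486/0.015) × 5.6^(2/3) × √0.01 = 31.24 ft/s. Hydraulic depth D_h = A/T = 319.8/15.3 = 20.9 ft.
Froude number Fr = V/√(g·D_h) = 31.24/√(32.2×20.9) = 1.2, which is greater than 1, so the flow is supercritical.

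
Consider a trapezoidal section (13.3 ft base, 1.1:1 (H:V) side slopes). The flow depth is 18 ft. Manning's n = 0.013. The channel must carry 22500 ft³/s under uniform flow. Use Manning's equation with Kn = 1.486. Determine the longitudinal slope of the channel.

S = 0.0059

With bottom width b = 13.3 ft and side slope z = 1.1: A = (b + zy)y = (13.3 + 1.1×18)×18 = 595.8 ft²; P = b + 2y√(1+z²) = 13.3 + 2×18×1.487 = 66.82 ft.
Hydraulic radius R = A/P = 595.8/66.82 = 8.917 ft.
From Manning's equation, S = [nQ / (1.486 A R^(2/3))]² = [0.013 × 22500 / (1.486 × 595.8 × 8.917^(2/3))]² = 0.0059.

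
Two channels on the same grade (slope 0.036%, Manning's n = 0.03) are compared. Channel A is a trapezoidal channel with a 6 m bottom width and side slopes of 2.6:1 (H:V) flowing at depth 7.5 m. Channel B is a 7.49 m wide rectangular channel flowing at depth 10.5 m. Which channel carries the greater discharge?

channel A

Channel A: With bottom width b = 6 m and side slope z = 2.6: A = (b + zy)y = (6 + 2.6×7.5)×7.5 = 191.2 m²; P = b + 2y√(1+z²) = 6 + 2×7.5×2.786 = 47.79 m. Hydraulic radius R = A/P = 191.2/47.79 = 4.002 m. Q_A = (1/0.03)·191.2·4.002^(2/3)·√0.00036 = 304.9 m³/s.
Channel B: Flow area A = b·y = 7.49 × 10.5 = 78.64 m². Wetted perimeter P = b + 2y = 7.49 + 2×10.5 = 28.49 m. Hydraulic radius R = A/P = 78.64/28.49 = 2.76 m. Q_B = (1/0.03)·78.64·2.76^(2/3)·√0.00036 = 97.88 m³/s.
Q_A = 304.9 m³/s vs Q_B = 97.88 m³/s, so channel A carries more.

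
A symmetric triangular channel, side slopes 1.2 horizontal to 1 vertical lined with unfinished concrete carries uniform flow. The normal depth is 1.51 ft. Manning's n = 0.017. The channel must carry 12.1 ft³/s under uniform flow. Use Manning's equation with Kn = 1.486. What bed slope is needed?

S = 0.00529

For a triangular section with side slope z = 1.2: A = zy² = 1.2×1.51² = 2.736 ft²; P = 2y√(1+z²) = 2×1.51×1.562 = 4.717 ft.
Hydraulic radius R = A/P = 2.736/4.717 = 0.58 ft.
From Manning's equation, S = [nQ / (1.486 A R^(2/3))]² = [0.017 × 12.1 / (1.486 × 2.736 × 0.58^(2/3))]² = 0.00529.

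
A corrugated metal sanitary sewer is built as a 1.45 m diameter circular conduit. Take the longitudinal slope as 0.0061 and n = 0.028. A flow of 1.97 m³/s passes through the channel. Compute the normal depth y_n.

Manning's equation rearranged: A R^(2/3) = nQ / (1·√S) = 0.028 × 1.97 / (√0.0061) = 0.7063.
Try y = 0.84 m: A R^(2/3) = 0.5342 — low.
Try y = 1.11 m: A R^(2/3) = 0.7836 — high.
Try y = 1.02 m: A R^(2/3) = 0.7074 — matches.

y_n = 1.02 m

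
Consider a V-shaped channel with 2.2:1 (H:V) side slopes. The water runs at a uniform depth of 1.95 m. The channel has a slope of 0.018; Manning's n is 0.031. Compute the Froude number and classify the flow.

For a triangular section with side slope z = 2.2: A = zy² = 2.2×1.95² = 8.365 m²; P = 2y√(1+z²) = 2×1.95×2.417 = 9.425 m.
Hydraulic radius R = A/P = 8.365/9.425 = 0.8876 m.
V = (1/n) R^(2/3) √S = (1/0.031) × 0.8876^(2/3) × √0.018 = 3.997 m/s. Hydraulic depth D_h = A/T = 8.365/8.58 = 0.975 m.
Froude number Fr = V/√(g·D_h) = 3.997/√(9.81×0.975) = 1.29, which is greater than 1, so the flow is supercritical.

supercritical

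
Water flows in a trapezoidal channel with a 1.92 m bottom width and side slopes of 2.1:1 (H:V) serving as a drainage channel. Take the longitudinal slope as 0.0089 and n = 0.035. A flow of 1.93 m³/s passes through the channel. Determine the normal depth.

y_n = 0.492 m

Manning's equation rearranged: A R^(2/3) = nQ / (1·√S) = 0.035 × 1.93 / (√0.0089) = 0.716.
Try y = 0.579 m: A R^(2/3) = 0.9751 — too large.
Try y = 0.42 m: A R^(2/3) = 0.5318 — too small.
Try y = 0.492 m: A R^(2/3) = 0.715 — ≈ 0.716.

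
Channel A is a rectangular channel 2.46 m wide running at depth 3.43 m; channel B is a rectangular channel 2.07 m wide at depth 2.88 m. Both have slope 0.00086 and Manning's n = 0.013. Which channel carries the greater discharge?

Channel A: Flow area A = b·y = 2.46 × 3.43 = 8.438 m². Wetted perimeter P = b + 2y = 2.46 + 2×3.43 = 9.32 m. Hydraulic radius R = A/P = 8.438/9.32 = 0.9053 m. Q_A = (1/0.013)·8.438·0.9053^(2/3)·√0.00086 = 17.81 m³/s.
Channel B: Flow area A = b·y = 2.07 × 2.88 = 5.962 m². Wetted perimeter P = b + 2y = 2.07 + 2×2.88 = 7.83 m. Hydraulic radius R = A/P = 5.962/7.83 = 0.7614 m. Q_B = (1/0.013)·5.962·0.7614^(2/3)·√0.00086 = 11.21 m³/s.
Q_A = 17.81 m³/s vs Q_B = 11.21 m³/s, so channel A carries more.

channel A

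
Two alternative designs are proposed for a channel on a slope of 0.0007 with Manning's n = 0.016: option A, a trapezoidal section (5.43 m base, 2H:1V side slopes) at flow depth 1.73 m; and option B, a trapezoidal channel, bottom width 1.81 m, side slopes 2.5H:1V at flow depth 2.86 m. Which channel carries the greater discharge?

Channel A: With bottom width b = 5.43 m and side slope z = 2: A = (b + zy)y = (5.43 + 2×1.73)×1.73 = 15.38 m²; P = b + 2y√(1+z²) = 5.43 + 2×1.73×2.236 = 13.17 m. Hydraulic radius R = A/P = 15.38/13.17 = 1.168 m. Q_A = (1/0.016)·15.38·1.168^(2/3)·√0.0007 = 28.21 m³/s.
Channel B: With bottom width b = 1.81 m and side slope z = 2.5: A = (b + zy)y = (1.81 + 2.5×2.86)×2.86 = 25.63 m²; P = b + 2y√(1+z²) = 1.81 + 2×2.86×2.693 = 17.21 m. Hydraulic radius R = A/P = 25.63/17.21 = 1.489 m. Q_B = (1/0.016)·25.63·1.489^(2/3)·√0.0007 = 55.25 m³/s.
Q_A = 28.21 m³/s vs Q_B = 55.25 m³/s, so channel B carries more.

channel B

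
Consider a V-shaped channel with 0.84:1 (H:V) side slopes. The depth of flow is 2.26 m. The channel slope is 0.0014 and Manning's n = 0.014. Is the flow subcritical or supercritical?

For a triangular section with side slope z = 0.84: A = zy² = 0.84×2.26² = 4.29 m²; P = 2y√(1+z²) = 2×2.26×1.306 = 5.903 m.
Hydraulic radius R = A/P = 4.29/5.903 = 0.7268 m.
V = (1/n) R^(2/3) √S = (1/0.014) × 0.7268^(2/3) × √0.0014 = 2.16 m/s. Hydraulic depth D_h = A/T = 4.29/3.797 = 1.13 m.
Froude number Fr = V/√(g·D_h) = 2.16/√(9.81×1.13) = 0.649, which is less than 1, so the flow is subcritical.

subcritical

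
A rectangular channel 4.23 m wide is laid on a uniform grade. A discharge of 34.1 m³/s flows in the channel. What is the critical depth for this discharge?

For a rectangular channel, critical depth y_c = (q²/g)^(1/3) where q = Q/b = 34.1/4.23 = 8.061 m²/s.
So y_c = (8.061²/9.81)^(1/3) = 1.88 m.

y_c = 1.88 m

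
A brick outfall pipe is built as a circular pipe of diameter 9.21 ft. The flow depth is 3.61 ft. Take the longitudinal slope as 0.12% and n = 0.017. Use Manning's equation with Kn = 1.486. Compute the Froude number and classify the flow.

For a circular section of diameter D = 9.21 ft at depth y = 3.61 ft, the central angle is θ = 2 arccos(1 − 2y/D) = 2.706 rad. Then A = (D²/8)(θ − sin θ) = 24.22 ft² and P = Dθ/2 = 12.46 ft.
Hydraulic radius R = A/P = 24.22/12.46 = 1.943 ft.
V = (1.486/n) R^(2/3) √S = (1.486/0.017) × 1.943^(2/3) × √0.0012 = 4.716 ft/s. Hydraulic depth D_h = A/T = 24.22/8.992 = 2.693 ft.
Froude number Fr = V/√(g·D_h) = 4.716/√(32.2×2.693) = 0.506, which is less than 1, so the flow is subcritical.

subcritical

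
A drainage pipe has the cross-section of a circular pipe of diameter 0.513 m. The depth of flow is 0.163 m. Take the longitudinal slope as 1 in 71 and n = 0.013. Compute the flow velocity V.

V = 1.86 m/s

For a circular section of diameter D = 0.513 m at depth y = 0.163 m, the central angle is θ = 2 arccos(1 − 2y/D) = 2.395 rad. Then A = (D²/8)(θ − sin θ) = 0.05647 m² and P = Dθ/2 = 0.6144 m.
Hydraulic radius R = A/P = 0.05647/0.6144 = 0.0919 m.
From Manning's equation, V = (1/n) R^(2/3) S^(1/2) = (1/0.013) × 0.0919^(2/3) × 0.01408^(1/2) = 1.86 m/s.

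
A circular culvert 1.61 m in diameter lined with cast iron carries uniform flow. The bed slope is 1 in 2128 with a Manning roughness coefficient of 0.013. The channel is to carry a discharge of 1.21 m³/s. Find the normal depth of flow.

y_n = 0.949 m

Manning's equation rearranged: A R^(2/3) = nQ / (1·√S) = 0.013 × 1.21 / (√0.0004699) = 0.7256.
At y = 0.726 m: A R^(2/3) = 0.464 — short.
At y = 1.11 m: A R^(2/3) = 0.9107 — over.
At y = 0.949 m: A R^(2/3) = 0.7255 — matches.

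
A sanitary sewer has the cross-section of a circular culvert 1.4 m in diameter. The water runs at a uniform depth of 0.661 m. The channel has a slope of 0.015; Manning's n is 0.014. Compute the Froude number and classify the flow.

supercritical

For a circular section of diameter D = 1.4 m at depth y = 0.661 m, the central angle is θ = 2 arccos(1 − 2y/D) = 3.03 rad. Then A = (D²/8)(θ − sin θ) = 0.7151 m² and P = Dθ/2 = 2.121 m.
Hydraulic radius R = A/P = 0.7151/2.121 = 0.3371 m.
V = (1/n) R^(2/3) √S = (1/0.014) × 0.3371^(2/3) × √0.015 = 4.238 m/s. Hydraulic depth D_h = A/T = 0.7151/1.398 = 0.5116 m.
Froude number Fr = V/√(g·D_h) = 4.238/√(9.81×0.5116) = 1.89, which is greater than 1, so the flow is supercritical.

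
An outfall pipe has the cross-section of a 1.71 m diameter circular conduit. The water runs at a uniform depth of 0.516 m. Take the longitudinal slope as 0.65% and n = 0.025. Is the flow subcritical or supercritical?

subcritical

For a circular section of diameter D = 1.71 m at depth y = 0.516 m, the central angle is θ = 2 arccos(1 − 2y/D) = 2.326 rad. Then A = (D²/8)(θ − sin θ) = 0.5842 m² and P = Dθ/2 = 1.989 m.
Hydraulic radius R = A/P = 0.5842/1.989 = 0.2937 m.
V = (1/n) R^(2/3) √S = (1/0.025) × 0.2937^(2/3) × √0.0065 = 1.425 m/s. Hydraulic depth D_h = A/T = 0.5842/1.57 = 0.3721 m.
Froude number Fr = V/√(g·D_h) = 1.425/√(9.81×0.3721) = 0.746, which is less than 1, so the flow is subcritical.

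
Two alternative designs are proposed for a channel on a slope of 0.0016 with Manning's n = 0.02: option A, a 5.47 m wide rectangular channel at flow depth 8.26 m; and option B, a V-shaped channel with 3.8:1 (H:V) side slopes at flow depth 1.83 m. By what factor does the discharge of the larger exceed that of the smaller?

Channel A: Flow area A = b·y = 5.47 × 8.26 = 45.18 m². Wetted perimeter P = b + 2y = 5.47 + 2×8.26 = 21.99 m. Hydraulic radius R = A/P = 45.18/21.99 = 2.055 m. Q_A = (1/0.02)·45.18·2.055^(2/3)·√0.0016 = 146 m³/s.
Channel B: For a triangular section with side slope z = 3.8: A = zy² = 3.8×1.83² = 12.73 m²; P = 2y√(1+z²) = 2×1.83×3.929 = 14.38 m. Hydraulic radius R = A/P = 12.73/14.38 = 0.8849 m. Q_B = (1/0.02)·12.73·0.8849^(2/3)·√0.0016 = 23.46 m³/s.
The larger discharge is 146 m³/s and the smaller is 23.46 m³/s; the ratio is 6.23.

6.23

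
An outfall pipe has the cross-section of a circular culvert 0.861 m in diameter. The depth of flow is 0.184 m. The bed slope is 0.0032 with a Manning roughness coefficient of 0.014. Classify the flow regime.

subcritical

For a circular section of diameter D = 0.861 m at depth y = 0.184 m, the central angle is θ = 2 arccos(1 − 2y/D) = 1.922 rad. Then A = (D²/8)(θ − sin θ) = 0.09113 m² and P = Dθ/2 = 0.8275 m.
Hydraulic radius R = A/P = 0.09113/0.8275 = 0.1101 m.
V = (1/n) R^(2/3) √S = (1/0.014) × 0.1101^(2/3) × √0.0032 = 0.9283 m/s. Hydraulic depth D_h = A/T = 0.09113/0.7059 = 0.1291 m.
Froude number Fr = V/√(g·D_h) = 0.9283/√(9.81×0.1291) = 0.825, which is less than 1, so the flow is subcritical.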